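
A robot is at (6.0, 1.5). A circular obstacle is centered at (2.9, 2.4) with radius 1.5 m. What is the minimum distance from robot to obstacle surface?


center_dist = sqrt((6.0-2.9)^2 + (1.5-2.4)^2)
= sqrt(9.61 + 0.81)
= 3.228
min_dist = center_dist - radius = 3.228 - 1.5 = 1.728 m


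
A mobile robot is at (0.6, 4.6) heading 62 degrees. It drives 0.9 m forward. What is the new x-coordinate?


x_new = x0 + d*cos(theta)
= 0.6 + 0.9*cos(62)
= 0.6 + 0.4225
= 1.0225


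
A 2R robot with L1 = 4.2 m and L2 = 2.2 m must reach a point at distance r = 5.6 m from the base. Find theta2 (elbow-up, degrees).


cos(theta2) = (r^2 - L1^2 - L2^2) / (2*L1*L2)
cos(theta2) = (31.36 - 17.64 - 4.84) / 18.48
cos(theta2) = 0.480519
theta2 = 61.2807 degrees


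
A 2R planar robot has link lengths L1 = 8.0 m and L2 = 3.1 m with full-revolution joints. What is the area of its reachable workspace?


r_max = L1 + L2 = 11.1 m
r_min = |L1 - L2| = 4.9 m
Area = pi*(r_max^2 - r_min^2)
= pi*(123.21 - 24.01)
= pi * 99.2
= 311.646 m^2


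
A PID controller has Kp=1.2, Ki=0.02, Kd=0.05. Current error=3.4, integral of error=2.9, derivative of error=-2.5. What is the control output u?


u = Kp*e + Ki*int(e) + Kd*de/dt
= 1.2*3.4 + 0.02*2.9 + 0.05*(-2.5)
= 4.08 + 0.058 + -0.125
= 4.013


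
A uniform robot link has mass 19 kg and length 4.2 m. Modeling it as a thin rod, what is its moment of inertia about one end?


I = (1/3) * m * L^2
= (1/3) * 19 * 4.2^2
= 0.333333 * 19 * 17.64
= 111.72 kg*m^2


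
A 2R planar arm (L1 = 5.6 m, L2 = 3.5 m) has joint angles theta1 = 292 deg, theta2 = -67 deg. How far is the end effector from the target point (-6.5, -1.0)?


End effector via forward kinematics:
x = L1*cos(t1) + L2*cos(t1+t2) = -0.3771
y = L1*sin(t1) + L2*sin(t1+t2) = -7.6671
Distance to target:
d = sqrt((-6.5 - -0.3771)^2 + (-1.0 - -7.6671)^2)
= sqrt(37.4902 + 44.4503)
= 9.0521 m


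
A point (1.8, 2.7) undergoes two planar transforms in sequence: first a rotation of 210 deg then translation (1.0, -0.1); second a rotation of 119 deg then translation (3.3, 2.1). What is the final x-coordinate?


After transform 1:
x1 = cos(210)*1.8 - sin(210)*2.7 + 1.0 = 0.7912
y1 = sin(210)*1.8 + cos(210)*2.7 + -0.1 = -3.3383
After transform 2:
x2 = cos(119)*0.7912 - sin(119)*-3.3383 + 3.3
= 5.8362


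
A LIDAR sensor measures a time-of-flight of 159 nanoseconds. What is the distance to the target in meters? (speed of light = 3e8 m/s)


tof = 159 ns = 1.59e-07 s
dist = c * tof / 2
= 3e8 * 1.59e-07 / 2
= 23.85 m


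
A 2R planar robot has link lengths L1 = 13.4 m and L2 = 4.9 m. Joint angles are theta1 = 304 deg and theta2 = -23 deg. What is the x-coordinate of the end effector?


Convert angles to radians: theta1 = 5.3058, theta2 = -0.4014
x = L1*cos(theta1) + L2*cos(theta1+theta2)
x = 7.4932 + 0.935
x = 8.4281


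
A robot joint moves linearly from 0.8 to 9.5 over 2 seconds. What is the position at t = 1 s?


s = t/T = 1/2 = 0.5
p(t) = p0 + (pf-p0)*s
= 0.8 + (9.5 - 0.8) * 0.5
= 5.15


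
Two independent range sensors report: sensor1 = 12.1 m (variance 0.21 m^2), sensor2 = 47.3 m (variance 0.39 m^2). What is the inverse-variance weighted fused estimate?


w1 = (1/var1) / (1/var1 + 1/var2)
   = 4.7619 / (4.7619 + 2.5641) = 0.65
w2 = 1 - w1 = 0.35
fused = w1*s1 + w2*s2 = 7.865 + 16.555
= 24.42 m


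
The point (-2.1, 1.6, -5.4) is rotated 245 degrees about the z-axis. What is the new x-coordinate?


Rotation about z-axis: x' = x*cos(theta) - y*sin(theta)
= -2.1 * -0.4226 - 1.6 * -0.9063
= 2.3376


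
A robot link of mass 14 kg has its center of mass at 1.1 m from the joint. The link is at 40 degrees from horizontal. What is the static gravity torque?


tau = m*g*L*cos(angle)
= 14 * 9.81 * 1.1 * cos(40 deg)
= 14 * 9.81 * 1.1 * 0.766
= 115.7294 Nm


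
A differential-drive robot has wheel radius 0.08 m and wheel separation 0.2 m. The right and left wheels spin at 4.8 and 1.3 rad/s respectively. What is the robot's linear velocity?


vR = r*wR = 0.08*4.8 = 0.384 m/s
vL = r*wL = 0.08*1.3 = 0.104 m/s
v = (vR+vL)/2 = 0.244 m/s
omega = (vR-vL)/L = 1.4 rad/s
linear velocity = 0.244 m/s


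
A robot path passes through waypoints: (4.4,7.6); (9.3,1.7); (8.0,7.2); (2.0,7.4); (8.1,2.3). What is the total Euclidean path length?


Segment lengths:
  seg1 = sqrt((4.9)^2 + (-5.9)^2) = 7.6694
  seg2 = sqrt((-1.3)^2 + (5.5)^2) = 5.6515
  seg3 = sqrt((-6.0)^2 + (0.2)^2) = 6.0033
  seg4 = sqrt((6.1)^2 + (-5.1)^2) = 7.9511
Total = 27.2754


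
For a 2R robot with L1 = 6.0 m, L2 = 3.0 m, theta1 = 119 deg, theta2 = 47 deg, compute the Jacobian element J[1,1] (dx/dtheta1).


J[1,1] = -L1*sin(t1) - L2*sin(t1+t2)
= -6.0*sin(119) - 3.0*sin(166)
= -5.9735


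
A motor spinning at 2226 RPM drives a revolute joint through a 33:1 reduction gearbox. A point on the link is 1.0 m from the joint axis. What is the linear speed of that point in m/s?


omega_motor = 2226 * 2*pi/60 = 233.1062 rad/s
omega_joint = omega_motor / 33 = 7.0638 rad/s
v = omega_joint * r = 7.0638 * 1.0
= 7.0638 m/s


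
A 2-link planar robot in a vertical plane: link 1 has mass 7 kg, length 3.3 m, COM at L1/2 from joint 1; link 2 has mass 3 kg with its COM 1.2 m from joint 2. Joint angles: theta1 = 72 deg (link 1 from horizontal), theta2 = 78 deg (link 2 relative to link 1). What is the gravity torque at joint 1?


Horizontal distance from joint 1 to link-1 COM:
  x_c1 = (L1/2)*cos(t1) = 1.65 * 0.309 = 0.5099 m
Horizontal distance from joint 1 to link-2 COM:
  x_c2 = L1*cos(t1) + Lc2*cos(t1+t2)
       = 3.3*0.309 + 1.2*-0.866 = -0.0195 m
tau1 = m1*g*x_c1 + m2*g*x_c2
     = 7*9.81*0.5099 + 3*9.81*-0.0195
     = 35.0133 + -0.5731
     = 34.4402 Nm


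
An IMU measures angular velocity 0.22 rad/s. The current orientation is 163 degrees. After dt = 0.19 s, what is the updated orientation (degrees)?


delta_theta = w * dt = 0.22 * 0.19 = 0.0418 rad
= 2.395 deg
theta_new = 163 + 2.395 = 165.395 deg


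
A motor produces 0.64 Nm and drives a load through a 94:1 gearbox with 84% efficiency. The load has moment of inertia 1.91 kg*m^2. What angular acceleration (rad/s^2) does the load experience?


tau_out = tau_motor * N * eta
= 0.64 * 94 * 0.84 = 50.5344 Nm
alpha = tau_out / I = 50.5344 / 1.91
= 26.4578 rad/s^2


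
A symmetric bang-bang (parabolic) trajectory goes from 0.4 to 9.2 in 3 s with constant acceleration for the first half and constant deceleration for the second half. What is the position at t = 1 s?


Symmetric rest-to-rest: each phase covers (pf-p0)/2 in time T/2. 0.5*a*(T/2)^2 = (pf-p0)/2 => a = 4*(pf-p0)/T^2
a = 4*(9.2-0.4)/3^2 = 3.9111
t = 1 is in the acceleration phase (t <= T/2).
p = p0 + 0.5*a*t^2 = 0.4 + 0.5*3.9111*1^2
= 2.3556


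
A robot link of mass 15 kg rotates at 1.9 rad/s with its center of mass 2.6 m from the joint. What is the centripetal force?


F = m * omega^2 * r
= 15 * 1.9^2 * 2.6
= 15 * 3.61 * 2.6
= 140.79 N


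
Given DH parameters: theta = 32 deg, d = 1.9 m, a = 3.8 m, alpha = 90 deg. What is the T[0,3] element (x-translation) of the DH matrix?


T[0,3] = a * cos(theta)
= 3.8 * cos(32 deg)
= 3.8 * 0.848
= 3.2226


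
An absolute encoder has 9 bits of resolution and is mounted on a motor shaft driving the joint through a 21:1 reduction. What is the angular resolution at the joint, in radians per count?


counts = 2^9 = 512
effective counts at joint = 512 * 21 = 10752
resolution = 2*pi / 10752
= 5.8437e-04 rad/count


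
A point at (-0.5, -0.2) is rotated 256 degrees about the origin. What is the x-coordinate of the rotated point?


x' = x*cos(theta) - y*sin(theta)
cos(256 deg) = -0.2419, sin(256 deg) = -0.9703
x' = -0.5 * -0.2419 - -0.2 * -0.9703
= 0.121 - 0.1941
= -0.0731


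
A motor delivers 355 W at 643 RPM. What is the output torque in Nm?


omega = 643 * 2*pi/60 = 67.3348 rad/s
tau = P / omega = 355 / 67.3348
= 5.2722 Nm


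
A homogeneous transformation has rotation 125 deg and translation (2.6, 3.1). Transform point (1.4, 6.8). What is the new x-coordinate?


x' = cos(theta)*px - sin(theta)*py + tx
= -0.5736*1.4 - 0.8192*6.8 + 2.6
= -3.7732


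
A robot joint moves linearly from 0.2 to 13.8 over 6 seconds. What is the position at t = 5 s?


s = t/T = 5/6 = 0.8333
p(t) = p0 + (pf-p0)*s
= 0.2 + (13.8 - 0.2) * 0.8333
= 11.5333


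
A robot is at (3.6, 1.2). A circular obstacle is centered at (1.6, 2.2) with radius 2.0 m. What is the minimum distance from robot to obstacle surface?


center_dist = sqrt((3.6-1.6)^2 + (1.2-2.2)^2)
= sqrt(4.0 + 1.0)
= 2.2361
min_dist = center_dist - radius = 2.2361 - 2.0 = 0.2361 m


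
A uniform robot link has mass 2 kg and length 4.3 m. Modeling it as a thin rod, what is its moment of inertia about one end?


I = (1/3) * m * L^2
= (1/3) * 2 * 4.3^2
= 0.333333 * 2 * 18.49
= 12.3267 kg*m^2


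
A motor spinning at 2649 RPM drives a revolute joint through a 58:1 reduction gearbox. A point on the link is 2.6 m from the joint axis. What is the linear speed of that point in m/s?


omega_motor = 2649 * 2*pi/60 = 277.4026 rad/s
omega_joint = omega_motor / 58 = 4.7828 rad/s
v = omega_joint * r = 4.7828 * 2.6
= 12.4353 m/s


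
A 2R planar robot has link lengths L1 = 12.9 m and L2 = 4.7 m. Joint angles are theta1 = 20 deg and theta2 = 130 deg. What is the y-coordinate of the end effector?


Convert angles to radians: theta1 = 0.3491, theta2 = 2.2689
y = L1*sin(theta1) + L2*sin(theta1+theta2)
y = 4.4121 + 2.35
y = 6.7621


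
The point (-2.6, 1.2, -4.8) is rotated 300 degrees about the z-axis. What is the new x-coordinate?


Rotation about z-axis: x' = x*cos(theta) - y*sin(theta)
= -2.6 * 0.5 - 1.2 * -0.866
= -0.2608


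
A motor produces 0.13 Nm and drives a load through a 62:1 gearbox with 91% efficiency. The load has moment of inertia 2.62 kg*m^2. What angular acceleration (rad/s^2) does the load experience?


tau_out = tau_motor * N * eta
= 0.13 * 62 * 0.91 = 7.3346 Nm
alpha = tau_out / I = 7.3346 / 2.62
= 2.7995 rad/s^2


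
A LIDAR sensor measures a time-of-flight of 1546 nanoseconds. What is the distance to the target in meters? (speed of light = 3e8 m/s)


tof = 1546 ns = 1.546e-06 s
dist = c * tof / 2
= 3e8 * 1.546e-06 / 2
= 231.9 m


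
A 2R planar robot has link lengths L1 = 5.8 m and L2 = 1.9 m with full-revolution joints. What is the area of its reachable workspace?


r_max = L1 + L2 = 7.7 m
r_min = |L1 - L2| = 3.9 m
Area = pi*(r_max^2 - r_min^2)
= pi*(59.29 - 15.21)
= pi * 44.08
= 138.4814 m^2


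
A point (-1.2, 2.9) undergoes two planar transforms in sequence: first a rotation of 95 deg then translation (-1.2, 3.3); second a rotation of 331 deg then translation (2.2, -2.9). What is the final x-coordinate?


After transform 1:
x1 = cos(95)*-1.2 - sin(95)*2.9 + -1.2 = -3.9844
y1 = sin(95)*-1.2 + cos(95)*2.9 + 3.3 = 1.8518
After transform 2:
x2 = cos(331)*-3.9844 - sin(331)*1.8518 + 2.2
= -0.387


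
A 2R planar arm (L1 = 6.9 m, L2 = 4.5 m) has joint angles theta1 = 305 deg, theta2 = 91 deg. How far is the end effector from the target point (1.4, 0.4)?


End effector via forward kinematics:
x = L1*cos(t1) + L2*cos(t1+t2) = 7.5983
y = L1*sin(t1) + L2*sin(t1+t2) = -3.0071
Distance to target:
d = sqrt((1.4 - 7.5983)^2 + (0.4 - -3.0071)^2)
= sqrt(38.4184 + 11.6084)
= 7.073 m


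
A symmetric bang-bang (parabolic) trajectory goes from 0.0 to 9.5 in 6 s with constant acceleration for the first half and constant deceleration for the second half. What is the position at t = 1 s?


Symmetric rest-to-rest: each phase covers (pf-p0)/2 in time T/2. 0.5*a*(T/2)^2 = (pf-p0)/2 => a = 4*(pf-p0)/T^2
a = 4*(9.5-0.0)/6^2 = 1.0556
t = 1 is in the acceleration phase (t <= T/2).
p = p0 + 0.5*a*t^2 = 0.0 + 0.5*1.0556*1^2
= 0.5278


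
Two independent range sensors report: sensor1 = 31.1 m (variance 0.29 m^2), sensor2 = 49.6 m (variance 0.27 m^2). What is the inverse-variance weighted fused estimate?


w1 = (1/var1) / (1/var1 + 1/var2)
   = 3.4483 / (3.4483 + 3.7037) = 0.4821
w2 = 1 - w1 = 0.5179
fused = w1*s1 + w2*s2 = 14.9946 + 25.6857
= 40.6804 m


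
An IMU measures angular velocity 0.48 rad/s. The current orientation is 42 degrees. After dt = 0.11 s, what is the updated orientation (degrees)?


delta_theta = w * dt = 0.48 * 0.11 = 0.0528 rad
= 3.0252 deg
theta_new = 42 + 3.0252 = 45.0252 deg


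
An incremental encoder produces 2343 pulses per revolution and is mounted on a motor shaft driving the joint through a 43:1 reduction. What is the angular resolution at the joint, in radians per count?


counts per rev = 2343
effective counts at joint = 2343 * 43 = 100749
resolution = 2*pi / 100749
= 6.2365e-05 rad/count


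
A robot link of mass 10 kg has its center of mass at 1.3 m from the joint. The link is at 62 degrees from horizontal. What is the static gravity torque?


tau = m*g*L*cos(angle)
= 10 * 9.81 * 1.3 * cos(62 deg)
= 10 * 9.81 * 1.3 * 0.4695
= 59.8717 Nm


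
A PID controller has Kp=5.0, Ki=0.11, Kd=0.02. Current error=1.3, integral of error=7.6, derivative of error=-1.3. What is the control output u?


u = Kp*e + Ki*int(e) + Kd*de/dt
= 5.0*1.3 + 0.11*7.6 + 0.02*(-1.3)
= 6.5 + 0.836 + -0.026
= 7.31


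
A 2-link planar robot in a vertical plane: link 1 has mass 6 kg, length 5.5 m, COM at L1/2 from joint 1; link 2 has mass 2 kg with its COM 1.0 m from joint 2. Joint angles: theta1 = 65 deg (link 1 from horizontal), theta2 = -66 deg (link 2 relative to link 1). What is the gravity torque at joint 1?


Horizontal distance from joint 1 to link-1 COM:
  x_c1 = (L1/2)*cos(t1) = 2.75 * 0.4226 = 1.1622 m
Horizontal distance from joint 1 to link-2 COM:
  x_c2 = L1*cos(t1) + Lc2*cos(t1+t2)
       = 5.5*0.4226 + 1.0*0.9998 = 3.3242 m
tau1 = m1*g*x_c1 + m2*g*x_c2
     = 6*9.81*1.1622 + 2*9.81*3.3242
     = 68.4071 + 65.2217
     = 133.6289 Nm


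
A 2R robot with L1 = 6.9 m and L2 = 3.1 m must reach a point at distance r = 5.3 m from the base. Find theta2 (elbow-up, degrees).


cos(theta2) = (r^2 - L1^2 - L2^2) / (2*L1*L2)
cos(theta2) = (28.09 - 47.61 - 9.61) / 42.78
cos(theta2) = -0.680926
theta2 = 132.916 degrees


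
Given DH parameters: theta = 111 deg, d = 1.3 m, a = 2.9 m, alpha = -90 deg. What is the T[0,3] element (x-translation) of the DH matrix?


T[0,3] = a * cos(theta)
= 2.9 * cos(111 deg)
= 2.9 * -0.3584
= -1.0393


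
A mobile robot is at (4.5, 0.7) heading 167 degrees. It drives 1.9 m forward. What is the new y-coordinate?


y_new = y0 + d*sin(theta)
= 0.7 + 1.9*sin(167)
= 0.7 + 0.4274
= 1.1274


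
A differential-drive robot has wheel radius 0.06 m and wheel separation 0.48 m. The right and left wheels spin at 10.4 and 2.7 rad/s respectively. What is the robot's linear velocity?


vR = r*wR = 0.06*10.4 = 0.624 m/s
vL = r*wL = 0.06*2.7 = 0.162 m/s
v = (vR+vL)/2 = 0.393 m/s
omega = (vR-vL)/L = 0.9625 rad/s
linear velocity = 0.393 m/s


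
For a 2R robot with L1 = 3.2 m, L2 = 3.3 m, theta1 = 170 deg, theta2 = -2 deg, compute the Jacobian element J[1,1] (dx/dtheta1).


J[1,1] = -L1*sin(t1) - L2*sin(t1+t2)
= -3.2*sin(170) - 3.3*sin(168)
= -1.2418


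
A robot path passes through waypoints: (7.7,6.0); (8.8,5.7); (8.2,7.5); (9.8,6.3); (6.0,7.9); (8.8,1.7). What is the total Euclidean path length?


Segment lengths:
  seg1 = sqrt((1.1)^2 + (-0.3)^2) = 1.1402
  seg2 = sqrt((-0.6)^2 + (1.8)^2) = 1.8974
  seg3 = sqrt((1.6)^2 + (-1.2)^2) = 2.0
  seg4 = sqrt((-3.8)^2 + (1.6)^2) = 4.1231
  seg5 = sqrt((2.8)^2 + (-6.2)^2) = 6.8029
Total = 15.9636


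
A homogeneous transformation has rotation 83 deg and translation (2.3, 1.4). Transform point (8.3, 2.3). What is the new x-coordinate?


x' = cos(theta)*px - sin(theta)*py + tx
= 0.1219*8.3 - 0.9925*2.3 + 2.3
= 1.0287


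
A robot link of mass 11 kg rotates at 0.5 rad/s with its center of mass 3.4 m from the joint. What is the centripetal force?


F = m * omega^2 * r
= 11 * 0.5^2 * 3.4
= 11 * 0.25 * 3.4
= 9.35 N


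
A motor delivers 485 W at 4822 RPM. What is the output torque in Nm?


omega = 4822 * 2*pi/60 = 504.9587 rad/s
tau = P / omega = 485 / 504.9587
= 0.9605 Nm


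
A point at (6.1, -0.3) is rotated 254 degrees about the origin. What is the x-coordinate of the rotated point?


x' = x*cos(theta) - y*sin(theta)
cos(254 deg) = -0.2756, sin(254 deg) = -0.9613
x' = 6.1 * -0.2756 - -0.3 * -0.9613
= -1.6814 - 0.2884
= -1.9698


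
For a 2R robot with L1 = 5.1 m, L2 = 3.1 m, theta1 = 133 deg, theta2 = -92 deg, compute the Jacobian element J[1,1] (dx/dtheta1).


J[1,1] = -L1*sin(t1) - L2*sin(t1+t2)
= -5.1*sin(133) - 3.1*sin(41)
= -5.7637


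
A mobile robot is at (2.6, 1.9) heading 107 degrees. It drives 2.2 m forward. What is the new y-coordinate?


y_new = y0 + d*sin(theta)
= 1.9 + 2.2*sin(107)
= 1.9 + 2.1039
= 4.0039


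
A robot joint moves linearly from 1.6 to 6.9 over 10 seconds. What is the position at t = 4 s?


s = t/T = 4/10 = 0.4
p(t) = p0 + (pf-p0)*s
= 1.6 + (6.9 - 1.6) * 0.4
= 3.72


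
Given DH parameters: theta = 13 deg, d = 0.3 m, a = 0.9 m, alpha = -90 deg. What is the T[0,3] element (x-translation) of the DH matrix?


T[0,3] = a * cos(theta)
= 0.9 * cos(13 deg)
= 0.9 * 0.9744
= 0.8769


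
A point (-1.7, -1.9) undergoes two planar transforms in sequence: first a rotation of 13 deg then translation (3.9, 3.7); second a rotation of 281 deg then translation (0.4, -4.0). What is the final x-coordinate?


After transform 1:
x1 = cos(13)*-1.7 - sin(13)*-1.9 + 3.9 = 2.671
y1 = sin(13)*-1.7 + cos(13)*-1.9 + 3.7 = 1.4663
After transform 2:
x2 = cos(281)*2.671 - sin(281)*1.4663 + 0.4
= 2.349


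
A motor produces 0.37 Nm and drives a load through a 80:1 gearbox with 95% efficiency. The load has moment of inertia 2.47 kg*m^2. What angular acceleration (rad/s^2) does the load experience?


tau_out = tau_motor * N * eta
= 0.37 * 80 * 0.95 = 28.12 Nm
alpha = tau_out / I = 28.12 / 2.47
= 11.3846 rad/s^2


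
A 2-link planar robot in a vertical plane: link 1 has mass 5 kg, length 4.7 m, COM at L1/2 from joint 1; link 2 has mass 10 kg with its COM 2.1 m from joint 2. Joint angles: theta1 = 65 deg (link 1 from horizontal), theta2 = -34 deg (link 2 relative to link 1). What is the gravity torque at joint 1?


Horizontal distance from joint 1 to link-1 COM:
  x_c1 = (L1/2)*cos(t1) = 2.35 * 0.4226 = 0.9932 m
Horizontal distance from joint 1 to link-2 COM:
  x_c2 = L1*cos(t1) + Lc2*cos(t1+t2)
       = 4.7*0.4226 + 2.1*0.8572 = 3.7864 m
tau1 = m1*g*x_c1 + m2*g*x_c2
     = 5*9.81*0.9932 + 10*9.81*3.7864
     = 48.7142 + 371.4416
     = 420.1558 Nm


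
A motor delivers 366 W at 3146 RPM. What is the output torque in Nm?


omega = 3146 * 2*pi/60 = 329.4483 rad/s
tau = P / omega = 366 / 329.4483
= 1.1109 Nm


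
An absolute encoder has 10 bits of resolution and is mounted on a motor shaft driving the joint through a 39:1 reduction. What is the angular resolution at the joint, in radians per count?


counts = 2^10 = 1024
effective counts at joint = 1024 * 39 = 39936
resolution = 2*pi / 39936
= 1.5733e-04 rad/count


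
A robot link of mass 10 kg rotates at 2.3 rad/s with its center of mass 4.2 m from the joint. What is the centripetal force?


F = m * omega^2 * r
= 10 * 2.3^2 * 4.2
= 10 * 5.29 * 4.2
= 222.18 N


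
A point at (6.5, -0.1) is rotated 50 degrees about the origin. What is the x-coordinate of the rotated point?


x' = x*cos(theta) - y*sin(theta)
cos(50 deg) = 0.6428, sin(50 deg) = 0.766
x' = 6.5 * 0.6428 - -0.1 * 0.766
= 4.1781 - -0.0766
= 4.2547


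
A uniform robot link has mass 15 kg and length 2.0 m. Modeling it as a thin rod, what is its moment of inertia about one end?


I = (1/3) * m * L^2
= (1/3) * 15 * 2.0^2
= 0.333333 * 15 * 4.0
= 20.0 kg*m^2


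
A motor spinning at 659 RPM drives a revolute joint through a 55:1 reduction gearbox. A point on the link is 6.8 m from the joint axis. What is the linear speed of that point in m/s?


omega_motor = 659 * 2*pi/60 = 69.0103 rad/s
omega_joint = omega_motor / 55 = 1.2547 rad/s
v = omega_joint * r = 1.2547 * 6.8
= 8.5322 m/s


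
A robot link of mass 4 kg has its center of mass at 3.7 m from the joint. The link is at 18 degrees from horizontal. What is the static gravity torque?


tau = m*g*L*cos(angle)
= 4 * 9.81 * 3.7 * cos(18 deg)
= 4 * 9.81 * 3.7 * 0.9511
= 138.082 Nm


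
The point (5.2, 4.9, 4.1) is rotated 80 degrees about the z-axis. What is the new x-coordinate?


Rotation about z-axis: x' = x*cos(theta) - y*sin(theta)
= 5.2 * 0.1736 - 4.9 * 0.9848
= -3.9226


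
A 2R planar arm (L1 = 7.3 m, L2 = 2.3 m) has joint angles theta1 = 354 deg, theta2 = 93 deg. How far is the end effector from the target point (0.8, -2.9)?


End effector via forward kinematics:
x = L1*cos(t1) + L2*cos(t1+t2) = 7.3804
y = L1*sin(t1) + L2*sin(t1+t2) = 1.5338
Distance to target:
d = sqrt((0.8 - 7.3804)^2 + (-2.9 - 1.5338)^2)
= sqrt(43.3014 + 19.6585)
= 7.9347 m


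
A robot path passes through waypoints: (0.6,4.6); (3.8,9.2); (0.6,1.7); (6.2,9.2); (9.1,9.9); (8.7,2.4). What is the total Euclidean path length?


Segment lengths:
  seg1 = sqrt((3.2)^2 + (4.6)^2) = 5.6036
  seg2 = sqrt((-3.2)^2 + (-7.5)^2) = 8.1541
  seg3 = sqrt((5.6)^2 + (7.5)^2) = 9.36
  seg4 = sqrt((2.9)^2 + (0.7)^2) = 2.9833
  seg5 = sqrt((-0.4)^2 + (-7.5)^2) = 7.5107
Total = 33.6117


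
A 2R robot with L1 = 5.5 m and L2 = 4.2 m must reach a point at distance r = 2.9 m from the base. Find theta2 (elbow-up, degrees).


cos(theta2) = (r^2 - L1^2 - L2^2) / (2*L1*L2)
cos(theta2) = (8.41 - 30.25 - 17.64) / 46.2
cos(theta2) = -0.854545
theta2 = 148.7096 degrees


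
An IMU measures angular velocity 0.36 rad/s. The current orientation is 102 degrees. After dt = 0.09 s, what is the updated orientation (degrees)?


delta_theta = w * dt = 0.36 * 0.09 = 0.0324 rad
= 1.8564 deg
theta_new = 102 + 1.8564 = 103.8564 deg


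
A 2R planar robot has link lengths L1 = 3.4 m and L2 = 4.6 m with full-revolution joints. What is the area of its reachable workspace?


r_max = L1 + L2 = 8.0 m
r_min = |L1 - L2| = 1.2 m
Area = pi*(r_max^2 - r_min^2)
= pi*(64.0 - 1.44)
= pi * 62.56
= 196.538 m^2


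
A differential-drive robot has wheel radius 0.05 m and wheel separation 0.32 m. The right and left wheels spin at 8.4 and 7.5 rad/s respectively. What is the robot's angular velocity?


vR = r*wR = 0.05*8.4 = 0.42 m/s
vL = r*wL = 0.05*7.5 = 0.375 m/s
v = (vR+vL)/2 = 0.3975 m/s
omega = (vR-vL)/L = 0.1406 rad/s
angular velocity = 0.1406 rad/s


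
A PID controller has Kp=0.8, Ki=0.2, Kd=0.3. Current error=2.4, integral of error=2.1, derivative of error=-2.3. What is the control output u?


u = Kp*e + Ki*int(e) + Kd*de/dt
= 0.8*2.4 + 0.2*2.1 + 0.3*(-2.3)
= 1.92 + 0.42 + -0.69
= 1.65


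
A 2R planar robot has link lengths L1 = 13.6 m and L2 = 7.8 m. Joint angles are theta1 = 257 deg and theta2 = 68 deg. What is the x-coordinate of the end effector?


Convert angles to radians: theta1 = 4.4855, theta2 = 1.1868
x = L1*cos(theta1) + L2*cos(theta1+theta2)
x = -3.0593 + 6.3894
x = 3.3301


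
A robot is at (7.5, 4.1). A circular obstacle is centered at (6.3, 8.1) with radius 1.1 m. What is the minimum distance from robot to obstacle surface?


center_dist = sqrt((7.5-6.3)^2 + (4.1-8.1)^2)
= sqrt(1.44 + 16.0)
= 4.1761
min_dist = center_dist - radius = 4.1761 - 1.1 = 3.0761 m


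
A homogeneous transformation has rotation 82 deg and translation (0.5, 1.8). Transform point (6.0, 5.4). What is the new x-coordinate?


x' = cos(theta)*px - sin(theta)*py + tx
= 0.1392*6.0 - 0.9903*5.4 + 0.5
= -4.0124


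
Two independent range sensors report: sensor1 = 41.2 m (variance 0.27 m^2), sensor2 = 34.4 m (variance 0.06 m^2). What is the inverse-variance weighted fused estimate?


w1 = (1/var1) / (1/var1 + 1/var2)
   = 3.7037 / (3.7037 + 16.6667) = 0.1818
w2 = 1 - w1 = 0.8182
fused = w1*s1 + w2*s2 = 7.4909 + 28.1455
= 35.6364 m


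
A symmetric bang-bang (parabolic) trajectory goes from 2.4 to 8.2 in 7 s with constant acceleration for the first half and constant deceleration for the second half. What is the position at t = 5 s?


Symmetric rest-to-rest: each phase covers (pf-p0)/2 in time T/2. 0.5*a*(T/2)^2 = (pf-p0)/2 => a = 4*(pf-p0)/T^2
a = 4*(8.2-2.4)/7^2 = 0.4735
t = 5 is in the deceleration phase (t > T/2).
p = pf - 0.5*a*(T-t)^2 = 8.2 - 0.5*0.4735*2^2
= 7.2531


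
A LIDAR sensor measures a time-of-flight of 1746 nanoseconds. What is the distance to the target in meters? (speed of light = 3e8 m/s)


tof = 1746 ns = 1.746e-06 s
dist = c * tof / 2
= 3e8 * 1.746e-06 / 2
= 261.9 m


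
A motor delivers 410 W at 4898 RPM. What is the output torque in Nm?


omega = 4898 * 2*pi/60 = 512.9174 rad/s
tau = P / omega = 410 / 512.9174
= 0.7993 Nm


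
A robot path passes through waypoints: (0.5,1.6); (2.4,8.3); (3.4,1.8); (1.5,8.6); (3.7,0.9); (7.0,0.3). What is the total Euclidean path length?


Segment lengths:
  seg1 = sqrt((1.9)^2 + (6.7)^2) = 6.9642
  seg2 = sqrt((1.0)^2 + (-6.5)^2) = 6.5765
  seg3 = sqrt((-1.9)^2 + (6.8)^2) = 7.0605
  seg4 = sqrt((2.2)^2 + (-7.7)^2) = 8.0081
  seg5 = sqrt((3.3)^2 + (-0.6)^2) = 3.3541
Total = 31.9633


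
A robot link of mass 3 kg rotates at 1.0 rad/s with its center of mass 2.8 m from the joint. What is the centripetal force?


F = m * omega^2 * r
= 3 * 1.0^2 * 2.8
= 3 * 1.0 * 2.8
= 8.4 N


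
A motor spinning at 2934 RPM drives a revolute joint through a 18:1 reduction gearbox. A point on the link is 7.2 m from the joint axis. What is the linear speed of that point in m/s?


omega_motor = 2934 * 2*pi/60 = 307.2478 rad/s
omega_joint = omega_motor / 18 = 17.0693 rad/s
v = omega_joint * r = 17.0693 * 7.2
= 122.8991 m/s


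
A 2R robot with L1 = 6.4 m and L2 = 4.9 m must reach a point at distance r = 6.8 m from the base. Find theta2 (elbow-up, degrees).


cos(theta2) = (r^2 - L1^2 - L2^2) / (2*L1*L2)
cos(theta2) = (46.24 - 40.96 - 24.01) / 62.72
cos(theta2) = -0.298629
theta2 = 107.3753 degrees


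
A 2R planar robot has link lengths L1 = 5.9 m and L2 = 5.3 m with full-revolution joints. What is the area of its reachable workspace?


r_max = L1 + L2 = 11.2 m
r_min = |L1 - L2| = 0.6 m
Area = pi*(r_max^2 - r_min^2)
= pi*(125.44 - 0.36)
= pi * 125.08
= 392.9504 m^2


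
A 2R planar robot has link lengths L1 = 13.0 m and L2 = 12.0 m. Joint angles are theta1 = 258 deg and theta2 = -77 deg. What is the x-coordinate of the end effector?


Convert angles to radians: theta1 = 4.5029, theta2 = -1.3439
x = L1*cos(theta1) + L2*cos(theta1+theta2)
x = -2.7029 + -11.9982
x = -14.701


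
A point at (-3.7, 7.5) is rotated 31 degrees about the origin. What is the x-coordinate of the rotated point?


x' = x*cos(theta) - y*sin(theta)
cos(31 deg) = 0.8572, sin(31 deg) = 0.515
x' = -3.7 * 0.8572 - 7.5 * 0.515
= -3.1715 - 3.8628
= -7.0343


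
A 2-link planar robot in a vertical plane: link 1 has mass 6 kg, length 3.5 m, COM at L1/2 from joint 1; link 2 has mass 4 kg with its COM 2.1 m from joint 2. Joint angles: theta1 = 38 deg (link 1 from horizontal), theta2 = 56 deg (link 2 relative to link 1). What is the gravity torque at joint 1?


Horizontal distance from joint 1 to link-1 COM:
  x_c1 = (L1/2)*cos(t1) = 1.75 * 0.788 = 1.379 m
Horizontal distance from joint 1 to link-2 COM:
  x_c2 = L1*cos(t1) + Lc2*cos(t1+t2)
       = 3.5*0.788 + 2.1*-0.0698 = 2.6115 m
tau1 = m1*g*x_c1 + m2*g*x_c2
     = 6*9.81*1.379 + 4*9.81*2.6115
     = 81.169 + 102.4772
     = 183.6462 Nm


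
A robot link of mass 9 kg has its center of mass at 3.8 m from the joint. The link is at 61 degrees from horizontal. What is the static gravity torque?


tau = m*g*L*cos(angle)
= 9 * 9.81 * 3.8 * cos(61 deg)
= 9 * 9.81 * 3.8 * 0.4848
= 162.6546 Nm


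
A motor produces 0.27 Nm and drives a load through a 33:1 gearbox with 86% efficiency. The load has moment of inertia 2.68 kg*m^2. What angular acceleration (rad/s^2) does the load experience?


tau_out = tau_motor * N * eta
= 0.27 * 33 * 0.86 = 7.6626 Nm
alpha = tau_out / I = 7.6626 / 2.68
= 2.8592 rad/s^2


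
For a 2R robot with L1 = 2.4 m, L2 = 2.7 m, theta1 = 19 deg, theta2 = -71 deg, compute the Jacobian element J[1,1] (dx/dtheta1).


J[1,1] = -L1*sin(t1) - L2*sin(t1+t2)
= -2.4*sin(19) - 2.7*sin(-52)
= 1.3463


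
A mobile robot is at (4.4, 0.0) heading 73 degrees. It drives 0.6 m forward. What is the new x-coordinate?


x_new = x0 + d*cos(theta)
= 4.4 + 0.6*cos(73)
= 4.4 + 0.1754
= 4.5754


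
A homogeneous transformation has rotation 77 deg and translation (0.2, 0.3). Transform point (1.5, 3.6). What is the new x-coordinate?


x' = cos(theta)*px - sin(theta)*py + tx
= 0.225*1.5 - 0.9744*3.6 + 0.2
= -2.9703


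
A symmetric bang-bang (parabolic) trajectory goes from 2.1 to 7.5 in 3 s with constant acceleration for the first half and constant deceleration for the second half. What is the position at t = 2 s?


Symmetric rest-to-rest: each phase covers (pf-p0)/2 in time T/2. 0.5*a*(T/2)^2 = (pf-p0)/2 => a = 4*(pf-p0)/T^2
a = 4*(7.5-2.1)/3^2 = 2.4
t = 2 is in the deceleration phase (t > T/2).
p = pf - 0.5*a*(T-t)^2 = 7.5 - 0.5*2.4*1^2
= 6.3


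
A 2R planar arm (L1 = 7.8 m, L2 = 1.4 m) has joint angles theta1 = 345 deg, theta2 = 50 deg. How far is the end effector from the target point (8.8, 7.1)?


End effector via forward kinematics:
x = L1*cos(t1) + L2*cos(t1+t2) = 8.681
y = L1*sin(t1) + L2*sin(t1+t2) = -1.2158
Distance to target:
d = sqrt((8.8 - 8.681)^2 + (7.1 - -1.2158)^2)
= sqrt(0.0142 + 69.1522)
= 8.3166 m


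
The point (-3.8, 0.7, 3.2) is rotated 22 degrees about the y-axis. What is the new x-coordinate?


Rotation about y-axis: x' = x*cos(theta) + z*sin(theta)
= -3.8 * 0.9272 + 3.2 * 0.3746
= -2.3246


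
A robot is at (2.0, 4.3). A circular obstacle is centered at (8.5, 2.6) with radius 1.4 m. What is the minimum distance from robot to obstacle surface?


center_dist = sqrt((2.0-8.5)^2 + (4.3-2.6)^2)
= sqrt(42.25 + 2.89)
= 6.7186
min_dist = center_dist - radius = 6.7186 - 1.4 = 5.3186 m


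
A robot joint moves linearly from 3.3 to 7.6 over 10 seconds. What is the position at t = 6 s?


s = t/T = 6/10 = 0.6
p(t) = p0 + (pf-p0)*s
= 3.3 + (7.6 - 3.3) * 0.6
= 5.88


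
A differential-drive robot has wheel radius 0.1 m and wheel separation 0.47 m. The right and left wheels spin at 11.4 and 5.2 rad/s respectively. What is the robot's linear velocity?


vR = r*wR = 0.1*11.4 = 1.14 m/s
vL = r*wL = 0.1*5.2 = 0.52 m/s
v = (vR+vL)/2 = 0.83 m/s
omega = (vR-vL)/L = 1.3191 rad/s
linear velocity = 0.83 m/s


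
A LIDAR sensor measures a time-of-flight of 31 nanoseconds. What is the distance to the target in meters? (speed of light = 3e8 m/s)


tof = 31 ns = 3.1e-08 s
dist = c * tof / 2
= 3e8 * 3.1e-08 / 2
= 4.65 m


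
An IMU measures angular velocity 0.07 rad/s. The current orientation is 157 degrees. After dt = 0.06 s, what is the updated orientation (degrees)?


delta_theta = w * dt = 0.07 * 0.06 = 0.0042 rad
= 0.2406 deg
theta_new = 157 + 0.2406 = 157.2406 deg


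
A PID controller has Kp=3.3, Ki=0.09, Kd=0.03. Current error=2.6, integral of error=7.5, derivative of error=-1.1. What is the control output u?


u = Kp*e + Ki*int(e) + Kd*de/dt
= 3.3*2.6 + 0.09*7.5 + 0.03*(-1.1)
= 8.58 + 0.675 + -0.033
= 9.222


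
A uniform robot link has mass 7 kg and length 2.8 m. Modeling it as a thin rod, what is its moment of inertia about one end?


I = (1/3) * m * L^2
= (1/3) * 7 * 2.8^2
= 0.333333 * 7 * 7.84
= 18.2933 kg*m^2


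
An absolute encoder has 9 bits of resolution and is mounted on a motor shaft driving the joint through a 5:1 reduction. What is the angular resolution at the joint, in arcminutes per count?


counts = 2^9 = 512
effective counts at joint = 512 * 5 = 2560
resolution = 360*60 / 2560
= 8.4375 arcmin/count


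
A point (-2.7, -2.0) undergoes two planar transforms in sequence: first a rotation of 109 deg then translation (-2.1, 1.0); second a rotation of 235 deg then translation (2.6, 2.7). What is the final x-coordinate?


After transform 1:
x1 = cos(109)*-2.7 - sin(109)*-2.0 + -2.1 = 0.6701
y1 = sin(109)*-2.7 + cos(109)*-2.0 + 1.0 = -0.9018
After transform 2:
x2 = cos(235)*0.6701 - sin(235)*-0.9018 + 2.6
= 1.477


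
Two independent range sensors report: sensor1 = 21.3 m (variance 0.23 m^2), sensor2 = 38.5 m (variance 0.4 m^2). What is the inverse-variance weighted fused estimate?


w1 = (1/var1) / (1/var1 + 1/var2)
   = 4.3478 / (4.3478 + 2.5) = 0.6349
w2 = 1 - w1 = 0.3651
fused = w1*s1 + w2*s2 = 13.5238 + 14.0556
= 27.5794 m


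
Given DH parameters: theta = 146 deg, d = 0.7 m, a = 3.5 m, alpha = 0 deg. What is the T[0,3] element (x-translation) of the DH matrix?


T[0,3] = a * cos(theta)
= 3.5 * cos(146 deg)
= 3.5 * -0.829
= -2.9016


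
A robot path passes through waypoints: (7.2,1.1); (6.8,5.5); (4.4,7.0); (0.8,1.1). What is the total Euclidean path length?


Segment lengths:
  seg1 = sqrt((-0.4)^2 + (4.4)^2) = 4.4181
  seg2 = sqrt((-2.4)^2 + (1.5)^2) = 2.8302
  seg3 = sqrt((-3.6)^2 + (-5.9)^2) = 6.9116
Total = 14.1599


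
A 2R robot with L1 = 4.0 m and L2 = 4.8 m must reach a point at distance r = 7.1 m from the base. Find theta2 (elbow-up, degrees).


cos(theta2) = (r^2 - L1^2 - L2^2) / (2*L1*L2)
cos(theta2) = (50.41 - 16.0 - 23.04) / 38.4
cos(theta2) = 0.296094
theta2 = 72.7769 degrees


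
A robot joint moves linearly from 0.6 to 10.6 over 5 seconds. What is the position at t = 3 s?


s = t/T = 3/5 = 0.6
p(t) = p0 + (pf-p0)*s
= 0.6 + (10.6 - 0.6) * 0.6
= 6.6


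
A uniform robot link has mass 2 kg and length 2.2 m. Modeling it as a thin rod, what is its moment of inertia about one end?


I = (1/3) * m * L^2
= (1/3) * 2 * 2.2^2
= 0.333333 * 2 * 4.84
= 3.2267 kg*m^2


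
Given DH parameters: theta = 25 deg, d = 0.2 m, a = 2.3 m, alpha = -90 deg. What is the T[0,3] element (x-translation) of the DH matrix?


T[0,3] = a * cos(theta)
= 2.3 * cos(25 deg)
= 2.3 * 0.9063
= 2.0845


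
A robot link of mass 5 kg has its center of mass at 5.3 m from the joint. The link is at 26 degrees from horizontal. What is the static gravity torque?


tau = m*g*L*cos(angle)
= 5 * 9.81 * 5.3 * cos(26 deg)
= 5 * 9.81 * 5.3 * 0.8988
= 233.655 Nm


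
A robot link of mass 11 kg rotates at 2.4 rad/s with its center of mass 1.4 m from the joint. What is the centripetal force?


F = m * omega^2 * r
= 11 * 2.4^2 * 1.4
= 11 * 5.76 * 1.4
= 88.704 N


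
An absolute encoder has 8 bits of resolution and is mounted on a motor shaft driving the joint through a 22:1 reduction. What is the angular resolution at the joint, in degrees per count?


counts = 2^8 = 256
effective counts at joint = 256 * 22 = 5632
resolution = 360 / 5632
= 0.0639 deg/count


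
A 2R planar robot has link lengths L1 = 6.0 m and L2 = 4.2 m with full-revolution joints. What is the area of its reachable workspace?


r_max = L1 + L2 = 10.2 m
r_min = |L1 - L2| = 1.8 m
Area = pi*(r_max^2 - r_min^2)
= pi*(104.04 - 3.24)
= pi * 100.8
= 316.6725 m^2


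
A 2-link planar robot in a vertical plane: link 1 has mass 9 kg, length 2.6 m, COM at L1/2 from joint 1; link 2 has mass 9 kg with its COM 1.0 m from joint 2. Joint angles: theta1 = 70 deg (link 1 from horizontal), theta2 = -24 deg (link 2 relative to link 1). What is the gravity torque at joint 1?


Horizontal distance from joint 1 to link-1 COM:
  x_c1 = (L1/2)*cos(t1) = 1.3 * 0.342 = 0.4446 m
Horizontal distance from joint 1 to link-2 COM:
  x_c2 = L1*cos(t1) + Lc2*cos(t1+t2)
       = 2.6*0.342 + 1.0*0.6947 = 1.5839 m
tau1 = m1*g*x_c1 + m2*g*x_c2
     = 9*9.81*0.4446 + 9*9.81*1.5839
     = 39.256 + 139.8435
     = 179.0995 Nm


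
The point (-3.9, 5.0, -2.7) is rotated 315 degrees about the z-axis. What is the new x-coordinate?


Rotation about z-axis: x' = x*cos(theta) - y*sin(theta)
= -3.9 * 0.7071 - 5.0 * -0.7071
= 0.7778


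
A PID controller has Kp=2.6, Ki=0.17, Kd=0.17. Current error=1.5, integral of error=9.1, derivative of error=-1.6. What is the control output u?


u = Kp*e + Ki*int(e) + Kd*de/dt
= 2.6*1.5 + 0.17*9.1 + 0.17*(-1.6)
= 3.9 + 1.547 + -0.272
= 5.175


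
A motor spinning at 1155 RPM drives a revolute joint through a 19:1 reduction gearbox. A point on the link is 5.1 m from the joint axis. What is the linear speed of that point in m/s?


omega_motor = 1155 * 2*pi/60 = 120.9513 rad/s
omega_joint = omega_motor / 19 = 6.3659 rad/s
v = omega_joint * r = 6.3659 * 5.1
= 32.4659 m/s


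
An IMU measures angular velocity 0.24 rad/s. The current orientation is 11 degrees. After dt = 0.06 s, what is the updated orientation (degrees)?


delta_theta = w * dt = 0.24 * 0.06 = 0.0144 rad
= 0.8251 deg
theta_new = 11 + 0.8251 = 11.8251 deg


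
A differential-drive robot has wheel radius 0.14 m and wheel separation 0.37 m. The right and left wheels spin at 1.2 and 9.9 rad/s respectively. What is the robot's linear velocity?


vR = r*wR = 0.14*1.2 = 0.168 m/s
vL = r*wL = 0.14*9.9 = 1.386 m/s
v = (vR+vL)/2 = 0.777 m/s
omega = (vR-vL)/L = -3.2919 rad/s
linear velocity = 0.777 m/s


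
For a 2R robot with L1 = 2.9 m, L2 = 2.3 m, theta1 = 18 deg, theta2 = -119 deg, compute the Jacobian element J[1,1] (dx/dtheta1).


J[1,1] = -L1*sin(t1) - L2*sin(t1+t2)
= -2.9*sin(18) - 2.3*sin(-101)
= 1.3616


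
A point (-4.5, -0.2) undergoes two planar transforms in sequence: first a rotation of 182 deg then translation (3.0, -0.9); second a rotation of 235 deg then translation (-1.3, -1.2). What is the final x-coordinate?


After transform 1:
x1 = cos(182)*-4.5 - sin(182)*-0.2 + 3.0 = 7.4903
y1 = sin(182)*-4.5 + cos(182)*-0.2 + -0.9 = -0.5431
After transform 2:
x2 = cos(235)*7.4903 - sin(235)*-0.5431 + -1.3
= -6.0411


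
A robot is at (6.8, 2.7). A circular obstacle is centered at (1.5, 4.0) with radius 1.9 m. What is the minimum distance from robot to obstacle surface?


center_dist = sqrt((6.8-1.5)^2 + (2.7-4.0)^2)
= sqrt(28.09 + 1.69)
= 5.4571
min_dist = center_dist - radius = 5.4571 - 1.9 = 3.5571 m


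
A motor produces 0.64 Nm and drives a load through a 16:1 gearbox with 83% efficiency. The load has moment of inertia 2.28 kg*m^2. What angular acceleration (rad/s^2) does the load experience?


tau_out = tau_motor * N * eta
= 0.64 * 16 * 0.83 = 8.4992 Nm
alpha = tau_out / I = 8.4992 / 2.28
= 3.7277 rad/s^2


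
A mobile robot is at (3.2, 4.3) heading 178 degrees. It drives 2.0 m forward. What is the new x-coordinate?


x_new = x0 + d*cos(theta)
= 3.2 + 2.0*cos(178)
= 3.2 + -1.9988
= 1.2012


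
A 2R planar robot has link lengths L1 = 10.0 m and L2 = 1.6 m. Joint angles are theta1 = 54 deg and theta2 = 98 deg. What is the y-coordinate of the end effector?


Convert angles to radians: theta1 = 0.9425, theta2 = 1.7104
y = L1*sin(theta1) + L2*sin(theta1+theta2)
y = 8.0902 + 0.7512
y = 8.8413


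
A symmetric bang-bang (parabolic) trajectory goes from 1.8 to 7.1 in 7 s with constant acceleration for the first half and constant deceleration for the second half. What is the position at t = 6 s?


Symmetric rest-to-rest: each phase covers (pf-p0)/2 in time T/2. 0.5*a*(T/2)^2 = (pf-p0)/2 => a = 4*(pf-p0)/T^2
a = 4*(7.1-1.8)/7^2 = 0.4327
t = 6 is in the deceleration phase (t > T/2).
p = pf - 0.5*a*(T-t)^2 = 7.1 - 0.5*0.4327*1^2
= 6.8837


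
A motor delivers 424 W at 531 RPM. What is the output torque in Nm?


omega = 531 * 2*pi/60 = 55.6062 rad/s
tau = P / omega = 424 / 55.6062
= 7.6251 Nm


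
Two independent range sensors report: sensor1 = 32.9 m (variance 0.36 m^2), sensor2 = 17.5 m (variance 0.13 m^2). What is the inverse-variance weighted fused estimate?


w1 = (1/var1) / (1/var1 + 1/var2)
   = 2.7778 / (2.7778 + 7.6923) = 0.2653
w2 = 1 - w1 = 0.7347
fused = w1*s1 + w2*s2 = 8.7286 + 12.8571
= 21.5857 m


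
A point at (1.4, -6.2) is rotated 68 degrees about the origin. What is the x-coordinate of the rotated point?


x' = x*cos(theta) - y*sin(theta)
cos(68 deg) = 0.3746, sin(68 deg) = 0.9272
x' = 1.4 * 0.3746 - -6.2 * 0.9272
= 0.5244 - -5.7485
= 6.273
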